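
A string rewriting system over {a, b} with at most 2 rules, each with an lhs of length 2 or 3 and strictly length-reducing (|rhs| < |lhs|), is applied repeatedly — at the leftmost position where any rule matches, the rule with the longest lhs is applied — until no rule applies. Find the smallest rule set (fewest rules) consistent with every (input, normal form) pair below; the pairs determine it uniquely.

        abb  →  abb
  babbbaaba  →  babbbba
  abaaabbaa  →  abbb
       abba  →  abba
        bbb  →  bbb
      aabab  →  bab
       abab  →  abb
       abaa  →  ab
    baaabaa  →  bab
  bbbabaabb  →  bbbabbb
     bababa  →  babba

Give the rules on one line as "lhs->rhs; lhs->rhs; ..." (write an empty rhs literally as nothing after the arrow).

  | abb
  | babbbaaba => babbbba
  | abaaabbaa => abaabbaa => ababbaa => abbbaa => abbb
  | abba

aa->; aba->ab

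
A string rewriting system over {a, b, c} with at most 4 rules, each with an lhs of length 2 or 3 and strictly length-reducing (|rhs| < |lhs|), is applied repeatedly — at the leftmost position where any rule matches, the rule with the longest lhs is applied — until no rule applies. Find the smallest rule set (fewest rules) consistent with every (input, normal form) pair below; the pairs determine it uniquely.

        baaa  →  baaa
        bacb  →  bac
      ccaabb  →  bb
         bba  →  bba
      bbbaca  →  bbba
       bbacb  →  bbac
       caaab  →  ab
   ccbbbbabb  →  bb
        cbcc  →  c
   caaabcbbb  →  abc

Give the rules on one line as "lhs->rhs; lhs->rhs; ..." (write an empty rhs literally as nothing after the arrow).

  | baaa
  | bacb => bac
  | ccaabb => caabb => bb
  | bba

ca->; caa->; cb->c; cc->c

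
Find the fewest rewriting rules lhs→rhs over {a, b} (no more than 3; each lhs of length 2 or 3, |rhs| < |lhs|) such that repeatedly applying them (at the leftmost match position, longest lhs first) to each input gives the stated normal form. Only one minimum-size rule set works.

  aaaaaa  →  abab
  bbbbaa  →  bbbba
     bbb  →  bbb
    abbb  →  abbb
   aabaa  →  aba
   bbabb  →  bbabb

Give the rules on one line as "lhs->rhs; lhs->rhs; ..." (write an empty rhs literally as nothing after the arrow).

  | aaaaaa => abaaa => abab
  | bbbbaa => bbbba
  | bbb
  | abbb

aa->a; aaa->ab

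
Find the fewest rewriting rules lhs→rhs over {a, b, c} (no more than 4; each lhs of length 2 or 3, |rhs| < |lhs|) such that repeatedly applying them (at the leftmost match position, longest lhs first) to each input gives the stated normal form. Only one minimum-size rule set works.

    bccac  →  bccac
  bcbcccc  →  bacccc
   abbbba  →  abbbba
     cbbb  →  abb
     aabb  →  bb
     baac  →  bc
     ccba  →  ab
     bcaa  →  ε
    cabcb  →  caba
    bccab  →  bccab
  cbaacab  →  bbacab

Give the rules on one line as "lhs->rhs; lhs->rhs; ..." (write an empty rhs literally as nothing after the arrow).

  | bccac
  | bcbcccc => bacccc
  | abbbba
  | cbbb => abb

aa->; bca->a; cb->a; cba->bb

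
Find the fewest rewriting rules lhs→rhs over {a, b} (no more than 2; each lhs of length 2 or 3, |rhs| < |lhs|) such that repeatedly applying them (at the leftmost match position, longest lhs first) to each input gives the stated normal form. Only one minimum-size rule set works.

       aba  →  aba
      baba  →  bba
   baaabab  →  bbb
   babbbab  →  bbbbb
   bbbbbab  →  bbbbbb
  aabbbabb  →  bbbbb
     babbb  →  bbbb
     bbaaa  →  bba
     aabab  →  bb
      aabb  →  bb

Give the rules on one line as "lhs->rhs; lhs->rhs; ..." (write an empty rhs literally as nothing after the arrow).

  | aba
  | baba => bba
  | baaabab => babab => bbab => bbb
  | babbbab => bbbbab => bbbbb

aa->; bab->bb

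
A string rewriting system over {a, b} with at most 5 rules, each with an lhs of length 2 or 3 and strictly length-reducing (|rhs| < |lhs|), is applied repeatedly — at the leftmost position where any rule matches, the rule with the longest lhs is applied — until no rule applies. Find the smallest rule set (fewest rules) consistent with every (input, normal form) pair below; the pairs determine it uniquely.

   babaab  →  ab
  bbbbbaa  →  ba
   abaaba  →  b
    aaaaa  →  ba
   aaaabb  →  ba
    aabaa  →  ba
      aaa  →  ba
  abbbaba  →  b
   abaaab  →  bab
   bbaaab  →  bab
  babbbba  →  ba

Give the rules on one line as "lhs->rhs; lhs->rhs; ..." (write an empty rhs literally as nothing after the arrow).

  | babaab => bbbab => abab => bbb => ab
  | bbbbbaa => abbbaa => aabaa => bbaa => aaa => ba
  | abaaba => bbaba => aaba => bba => aa => b
  | aaaaa => baaa => baa => ba

aa->b; aba->bb; baa->ba; bb->a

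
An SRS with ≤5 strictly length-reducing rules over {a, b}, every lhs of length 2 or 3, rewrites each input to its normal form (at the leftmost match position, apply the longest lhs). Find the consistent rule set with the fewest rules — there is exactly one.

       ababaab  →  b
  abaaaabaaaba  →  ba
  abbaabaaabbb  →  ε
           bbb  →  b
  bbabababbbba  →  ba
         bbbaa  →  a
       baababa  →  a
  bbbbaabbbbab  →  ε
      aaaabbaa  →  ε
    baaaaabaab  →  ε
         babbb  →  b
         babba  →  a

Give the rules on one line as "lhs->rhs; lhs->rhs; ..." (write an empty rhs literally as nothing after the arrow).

aa->; ab->; baa->a; bb->

  | ababaab => abaab => aab => b
  | abaaaabaaaba => aaaabaaaba => aabaaaba => baaaba => aaba => ba
  | abbaabaaabbb => baabaaabbb => abaaabbb => aaabbb => abbb => bb => ε
  | bbb => b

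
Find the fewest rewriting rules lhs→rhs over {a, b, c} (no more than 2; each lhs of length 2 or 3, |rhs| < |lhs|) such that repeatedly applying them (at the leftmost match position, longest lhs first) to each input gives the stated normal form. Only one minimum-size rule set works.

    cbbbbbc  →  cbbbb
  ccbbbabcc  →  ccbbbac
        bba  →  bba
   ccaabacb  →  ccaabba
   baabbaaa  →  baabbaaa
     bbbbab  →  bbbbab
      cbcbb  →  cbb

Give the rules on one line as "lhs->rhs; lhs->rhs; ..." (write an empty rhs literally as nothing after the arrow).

acb->ba; bc->

  | cbbbbbc => cbbbb
  | ccbbbabcc => ccbbbac
  | bba
  | ccaabacb => ccaabba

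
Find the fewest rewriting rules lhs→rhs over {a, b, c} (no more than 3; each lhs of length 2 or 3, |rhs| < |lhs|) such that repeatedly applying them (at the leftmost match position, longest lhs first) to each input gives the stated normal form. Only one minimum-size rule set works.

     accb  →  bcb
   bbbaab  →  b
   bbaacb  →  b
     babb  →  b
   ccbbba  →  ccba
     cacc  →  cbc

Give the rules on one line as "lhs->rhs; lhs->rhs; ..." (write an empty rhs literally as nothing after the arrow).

ab->b; ac->b; bb->b

  | accb => bcb
  | bbbaab => bbaab => baab => bab => bb => b
  | bbaacb => baacb => babb => bbb => bb => b
  | babb => bbb => bb => b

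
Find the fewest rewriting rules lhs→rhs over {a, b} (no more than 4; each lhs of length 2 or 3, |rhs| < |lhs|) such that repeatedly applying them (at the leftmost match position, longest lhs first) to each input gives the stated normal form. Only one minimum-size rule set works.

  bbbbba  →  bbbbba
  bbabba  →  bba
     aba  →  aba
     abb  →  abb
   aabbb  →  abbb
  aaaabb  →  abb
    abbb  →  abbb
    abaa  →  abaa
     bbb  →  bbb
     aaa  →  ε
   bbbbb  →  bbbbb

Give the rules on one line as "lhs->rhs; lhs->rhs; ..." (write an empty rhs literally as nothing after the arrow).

  | bbbbba
  | bbabba => bba
  | aba
  | abb

aaa->; aab->ab; bab->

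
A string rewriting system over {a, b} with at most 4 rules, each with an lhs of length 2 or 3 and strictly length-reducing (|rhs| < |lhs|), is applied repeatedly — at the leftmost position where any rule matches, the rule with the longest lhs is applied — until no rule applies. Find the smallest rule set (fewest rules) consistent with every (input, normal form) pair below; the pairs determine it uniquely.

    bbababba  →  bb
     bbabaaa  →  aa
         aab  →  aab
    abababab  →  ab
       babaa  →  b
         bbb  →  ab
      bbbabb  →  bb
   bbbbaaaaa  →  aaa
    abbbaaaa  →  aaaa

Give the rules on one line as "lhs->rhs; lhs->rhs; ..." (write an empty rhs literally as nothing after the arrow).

  | bbababba => bbbabba => ababba => bba => bb
  | bbabaaa => bbbaaa => abaaa => aa
  | aab
  | abababab => babab => bbab => bbb => ab

aba->; ba->b; baa->a; bbb->ab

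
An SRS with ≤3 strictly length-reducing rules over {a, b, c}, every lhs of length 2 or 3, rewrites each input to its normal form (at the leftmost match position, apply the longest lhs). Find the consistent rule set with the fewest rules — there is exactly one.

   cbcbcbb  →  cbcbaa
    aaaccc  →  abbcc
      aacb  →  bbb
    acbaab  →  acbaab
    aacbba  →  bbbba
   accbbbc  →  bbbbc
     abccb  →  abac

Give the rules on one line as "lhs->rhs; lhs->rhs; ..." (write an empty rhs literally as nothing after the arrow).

  | cbcbcbb => cbcbaa
  | aaaccc => abbcc
  | aacb => bbb
  | acbaab

aac->bb; cbb->aa; ccb->ac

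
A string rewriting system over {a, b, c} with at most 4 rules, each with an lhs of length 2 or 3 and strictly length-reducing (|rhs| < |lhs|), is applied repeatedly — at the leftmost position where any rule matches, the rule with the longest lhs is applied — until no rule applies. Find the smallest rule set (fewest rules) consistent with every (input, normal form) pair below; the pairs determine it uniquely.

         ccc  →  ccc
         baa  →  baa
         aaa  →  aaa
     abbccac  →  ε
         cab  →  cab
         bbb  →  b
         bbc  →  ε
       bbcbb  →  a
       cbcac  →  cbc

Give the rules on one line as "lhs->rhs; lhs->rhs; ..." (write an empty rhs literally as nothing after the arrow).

ac->; bb->a; bbb->b

  | ccc
  | baa
  | aaa
  | abbccac => aaccac => acac => ac => ε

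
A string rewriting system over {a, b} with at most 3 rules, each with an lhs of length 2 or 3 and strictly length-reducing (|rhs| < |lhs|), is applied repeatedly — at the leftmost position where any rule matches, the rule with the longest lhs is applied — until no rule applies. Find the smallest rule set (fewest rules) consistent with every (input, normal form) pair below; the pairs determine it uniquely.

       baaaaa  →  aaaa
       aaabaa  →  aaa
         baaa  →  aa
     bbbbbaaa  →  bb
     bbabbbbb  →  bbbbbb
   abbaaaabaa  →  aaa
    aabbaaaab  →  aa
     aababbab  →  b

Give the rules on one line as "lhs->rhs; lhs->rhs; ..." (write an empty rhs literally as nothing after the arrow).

  | baaaaa => aaaa
  | aaabaa => aaa
  | baaa => aa
  | bbbbbaaa => bbbbaa => bbba => bb

ab->; aba->; ba->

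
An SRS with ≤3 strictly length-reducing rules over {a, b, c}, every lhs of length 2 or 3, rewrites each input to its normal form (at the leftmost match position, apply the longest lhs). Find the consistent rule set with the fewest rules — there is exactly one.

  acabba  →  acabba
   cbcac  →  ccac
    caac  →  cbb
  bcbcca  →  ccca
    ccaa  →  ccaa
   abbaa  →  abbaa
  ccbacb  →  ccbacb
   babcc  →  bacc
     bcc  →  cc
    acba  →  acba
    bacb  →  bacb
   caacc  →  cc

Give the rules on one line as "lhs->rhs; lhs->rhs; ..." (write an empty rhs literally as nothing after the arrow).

  | acabba
  | cbcac => ccac
  | caac => cbb
  | bcbcca => cbcca => ccca

aac->bb; bc->c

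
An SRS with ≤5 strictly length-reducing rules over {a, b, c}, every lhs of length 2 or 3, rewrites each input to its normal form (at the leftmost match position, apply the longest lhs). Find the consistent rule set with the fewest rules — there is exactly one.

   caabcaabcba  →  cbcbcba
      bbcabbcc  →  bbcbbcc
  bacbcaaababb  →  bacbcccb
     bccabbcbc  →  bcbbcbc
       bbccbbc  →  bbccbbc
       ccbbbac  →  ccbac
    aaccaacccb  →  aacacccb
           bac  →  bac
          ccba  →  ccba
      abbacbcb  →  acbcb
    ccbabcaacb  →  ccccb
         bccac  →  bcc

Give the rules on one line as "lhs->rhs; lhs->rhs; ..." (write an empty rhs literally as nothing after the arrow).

ab->b; bab->cc; bba->a; cca->c

  | caabcaabcba => cabcaabcba => cbcaabcba => cbcabcba => cbcbcba
  | bbcabbcc => bbcbbcc
  | bacbcaaababb => bacbcaababb => bacbcababb => bacbcbabb => bacbcccb
  | bccabbcbc => bcbbcbc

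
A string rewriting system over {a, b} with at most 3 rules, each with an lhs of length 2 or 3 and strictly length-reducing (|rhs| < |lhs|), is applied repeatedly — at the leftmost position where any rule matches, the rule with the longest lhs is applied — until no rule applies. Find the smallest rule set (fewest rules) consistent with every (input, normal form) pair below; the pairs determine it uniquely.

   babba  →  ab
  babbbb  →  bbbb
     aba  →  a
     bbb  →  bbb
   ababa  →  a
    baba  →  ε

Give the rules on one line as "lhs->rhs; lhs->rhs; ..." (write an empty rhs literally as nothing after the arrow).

ba->; bba->ab

  | babba => bba => ab
  | babbbb => bbbb
  | aba => a
  | bbb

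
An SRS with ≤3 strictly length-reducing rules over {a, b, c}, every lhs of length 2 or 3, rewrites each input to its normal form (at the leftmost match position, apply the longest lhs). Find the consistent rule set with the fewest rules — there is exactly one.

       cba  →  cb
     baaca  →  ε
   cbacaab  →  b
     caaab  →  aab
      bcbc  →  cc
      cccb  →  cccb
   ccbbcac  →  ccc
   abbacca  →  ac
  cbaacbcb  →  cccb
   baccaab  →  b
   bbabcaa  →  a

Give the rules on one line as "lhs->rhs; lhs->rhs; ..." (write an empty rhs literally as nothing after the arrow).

  | cba => cb
  | baaca => baca => bca => ca => ε
  | cbacaab => cbcaab => ccaab => cab => b
  | caaab => aab

ba->b; bc->c; ca->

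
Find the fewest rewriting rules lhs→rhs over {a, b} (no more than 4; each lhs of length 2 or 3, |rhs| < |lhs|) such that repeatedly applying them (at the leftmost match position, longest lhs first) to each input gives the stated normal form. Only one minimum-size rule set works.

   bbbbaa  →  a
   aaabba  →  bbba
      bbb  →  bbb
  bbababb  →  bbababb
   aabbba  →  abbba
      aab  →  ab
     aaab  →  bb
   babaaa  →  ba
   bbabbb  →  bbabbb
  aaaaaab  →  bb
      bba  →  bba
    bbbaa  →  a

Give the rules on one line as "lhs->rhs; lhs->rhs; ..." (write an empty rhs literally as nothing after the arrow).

aa->a; aaa->b; baa->aa

  | bbbbaa => bbbaa => bbaa => baa => aa => a
  | aaabba => bbba
  | bbb
  | bbababb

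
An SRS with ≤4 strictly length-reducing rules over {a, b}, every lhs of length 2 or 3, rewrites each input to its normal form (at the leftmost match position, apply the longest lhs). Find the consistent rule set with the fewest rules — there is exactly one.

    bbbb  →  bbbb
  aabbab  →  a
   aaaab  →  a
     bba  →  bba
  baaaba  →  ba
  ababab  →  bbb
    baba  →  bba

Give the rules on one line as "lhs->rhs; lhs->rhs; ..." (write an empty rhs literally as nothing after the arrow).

aa->a; aab->aa; ab->b

  | bbbb
  | aabbab => aabab => aaab => aab => aa => a
  | aaaab => aaab => aab => aa => a
  | bba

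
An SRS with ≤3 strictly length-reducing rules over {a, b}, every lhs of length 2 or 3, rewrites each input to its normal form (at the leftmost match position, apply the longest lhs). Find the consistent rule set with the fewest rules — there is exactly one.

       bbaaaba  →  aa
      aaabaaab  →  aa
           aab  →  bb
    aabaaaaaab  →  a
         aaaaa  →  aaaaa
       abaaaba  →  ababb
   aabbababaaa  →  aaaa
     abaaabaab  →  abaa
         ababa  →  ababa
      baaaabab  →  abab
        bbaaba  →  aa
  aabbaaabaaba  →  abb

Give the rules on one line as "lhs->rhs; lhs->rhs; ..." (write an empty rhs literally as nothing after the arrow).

  | bbaaaba => bbaaba => bbaba => bbba => aa
  | aaabaaab => abbaaab => abbaab => abbab => abbb => aa
  | aab => bb
  | aabaaaaaab => bbaaaaaab => bbaaaaab => bbaaaab => bbaaab => bbaab => bbab => bbb => a

aab->bb; bba->bb; bbb->a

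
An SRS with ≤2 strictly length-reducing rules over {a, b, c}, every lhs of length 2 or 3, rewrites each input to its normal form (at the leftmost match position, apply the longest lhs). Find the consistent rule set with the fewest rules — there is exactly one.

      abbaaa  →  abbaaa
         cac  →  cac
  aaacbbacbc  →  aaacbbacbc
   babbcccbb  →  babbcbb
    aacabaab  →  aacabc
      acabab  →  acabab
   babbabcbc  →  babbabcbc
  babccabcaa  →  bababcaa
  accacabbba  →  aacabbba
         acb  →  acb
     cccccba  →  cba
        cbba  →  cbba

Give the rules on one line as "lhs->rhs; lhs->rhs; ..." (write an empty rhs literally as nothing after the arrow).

aab->c; cc->

  | abbaaa
  | cac
  | aaacbbacbc
  | babbcccbb => babbcbb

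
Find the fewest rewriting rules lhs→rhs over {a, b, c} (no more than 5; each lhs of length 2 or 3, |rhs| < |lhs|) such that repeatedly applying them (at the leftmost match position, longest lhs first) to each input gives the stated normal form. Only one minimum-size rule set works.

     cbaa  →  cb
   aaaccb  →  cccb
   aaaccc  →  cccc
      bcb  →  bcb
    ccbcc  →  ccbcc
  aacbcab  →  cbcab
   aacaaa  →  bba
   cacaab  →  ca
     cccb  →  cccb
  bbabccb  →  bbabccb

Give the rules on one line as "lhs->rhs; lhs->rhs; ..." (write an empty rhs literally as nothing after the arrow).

  | cbaa => cb
  | aaaccb => cccb
  | aaaccc => cccc
  | bcb

aa->; aaa->c; bbb->; caa->bb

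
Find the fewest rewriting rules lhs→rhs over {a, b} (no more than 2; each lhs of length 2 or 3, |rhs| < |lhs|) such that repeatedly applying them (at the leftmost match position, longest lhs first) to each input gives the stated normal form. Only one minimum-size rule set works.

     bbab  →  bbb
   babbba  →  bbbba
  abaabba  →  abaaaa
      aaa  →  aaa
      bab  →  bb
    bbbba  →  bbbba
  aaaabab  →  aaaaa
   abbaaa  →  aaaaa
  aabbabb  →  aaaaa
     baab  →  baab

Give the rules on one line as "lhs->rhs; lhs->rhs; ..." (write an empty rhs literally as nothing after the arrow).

  | bbab => bbb
  | babbba => bbbba
  | abaabba => abaaaa
  | aaa

abb->aa; bab->bb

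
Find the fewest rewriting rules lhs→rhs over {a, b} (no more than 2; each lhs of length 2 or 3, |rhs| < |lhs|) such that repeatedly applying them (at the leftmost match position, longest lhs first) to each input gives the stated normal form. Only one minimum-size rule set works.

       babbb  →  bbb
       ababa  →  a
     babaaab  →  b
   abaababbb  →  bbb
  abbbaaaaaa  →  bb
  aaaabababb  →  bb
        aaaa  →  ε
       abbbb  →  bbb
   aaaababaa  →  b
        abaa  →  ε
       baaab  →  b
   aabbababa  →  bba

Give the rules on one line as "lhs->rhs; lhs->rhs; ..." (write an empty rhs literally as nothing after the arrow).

aa->; ab->

  | babbb => bbb
  | ababa => aba => a
  | babaaab => baaab => bab => b
  | abaababbb => aababbb => babbb => bbb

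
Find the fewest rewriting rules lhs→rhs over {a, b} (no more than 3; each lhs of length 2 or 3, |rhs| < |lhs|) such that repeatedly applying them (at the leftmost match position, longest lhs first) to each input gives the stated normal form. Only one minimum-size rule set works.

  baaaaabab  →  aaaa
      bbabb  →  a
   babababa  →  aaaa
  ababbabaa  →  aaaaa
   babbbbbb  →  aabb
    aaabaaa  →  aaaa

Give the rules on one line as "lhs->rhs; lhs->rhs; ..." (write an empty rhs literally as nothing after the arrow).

  | baaaaabab => aaabab => aaaa
  | bbabb => bab => a
  | babababa => aababa => aaaa
  | ababbabaa => aababaa => aaaaa

baa->; bab->a; bbb->a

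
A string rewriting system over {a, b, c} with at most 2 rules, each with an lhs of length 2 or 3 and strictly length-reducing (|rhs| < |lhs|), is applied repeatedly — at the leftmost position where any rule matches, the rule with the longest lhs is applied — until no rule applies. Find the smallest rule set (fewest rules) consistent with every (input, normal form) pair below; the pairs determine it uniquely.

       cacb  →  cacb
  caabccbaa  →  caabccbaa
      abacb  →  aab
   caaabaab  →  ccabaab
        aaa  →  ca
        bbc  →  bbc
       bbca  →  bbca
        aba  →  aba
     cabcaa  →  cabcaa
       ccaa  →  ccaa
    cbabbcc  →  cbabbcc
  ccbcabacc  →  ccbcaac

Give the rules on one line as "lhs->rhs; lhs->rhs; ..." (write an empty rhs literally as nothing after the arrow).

aaa->ca; bac->a

  | cacb
  | caabccbaa
  | abacb => aab
  | caaabaab => ccabaab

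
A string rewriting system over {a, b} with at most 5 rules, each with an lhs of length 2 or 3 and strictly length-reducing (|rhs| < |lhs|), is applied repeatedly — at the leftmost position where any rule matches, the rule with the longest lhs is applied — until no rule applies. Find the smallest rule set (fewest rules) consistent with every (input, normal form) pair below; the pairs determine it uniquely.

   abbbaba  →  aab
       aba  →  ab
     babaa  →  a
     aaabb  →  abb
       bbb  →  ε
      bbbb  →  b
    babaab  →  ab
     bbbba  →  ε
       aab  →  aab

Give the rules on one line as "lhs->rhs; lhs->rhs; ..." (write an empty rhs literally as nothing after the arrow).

  | abbbaba => aaba => aab
  | aba => ab
  | babaa => baa => a
  | aaabb => abb

aaa->a; aba->ab; ba->; bbb->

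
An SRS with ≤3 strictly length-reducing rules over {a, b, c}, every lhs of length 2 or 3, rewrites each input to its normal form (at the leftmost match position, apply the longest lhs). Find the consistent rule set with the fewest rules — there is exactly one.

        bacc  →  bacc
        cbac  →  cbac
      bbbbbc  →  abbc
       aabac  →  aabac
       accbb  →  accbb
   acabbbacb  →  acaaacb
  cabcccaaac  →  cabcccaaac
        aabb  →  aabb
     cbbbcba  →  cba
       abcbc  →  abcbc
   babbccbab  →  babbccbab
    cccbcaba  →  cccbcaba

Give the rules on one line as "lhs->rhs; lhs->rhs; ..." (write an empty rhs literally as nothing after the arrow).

bbb->a; cac->c

  | bacc
  | cbac
  | bbbbbc => abbc
  | aabac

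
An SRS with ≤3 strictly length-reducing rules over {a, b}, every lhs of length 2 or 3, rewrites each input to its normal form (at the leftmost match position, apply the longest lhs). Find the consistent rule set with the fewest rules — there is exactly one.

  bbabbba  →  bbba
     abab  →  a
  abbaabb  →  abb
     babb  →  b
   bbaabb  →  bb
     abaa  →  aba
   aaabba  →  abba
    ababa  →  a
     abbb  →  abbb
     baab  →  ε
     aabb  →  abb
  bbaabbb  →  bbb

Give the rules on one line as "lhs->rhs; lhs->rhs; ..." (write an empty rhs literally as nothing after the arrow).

aa->a; bab->

  | bbabbba => bbba
  | abab => a
  | abbaabb => abbabb => abb
  | babb => b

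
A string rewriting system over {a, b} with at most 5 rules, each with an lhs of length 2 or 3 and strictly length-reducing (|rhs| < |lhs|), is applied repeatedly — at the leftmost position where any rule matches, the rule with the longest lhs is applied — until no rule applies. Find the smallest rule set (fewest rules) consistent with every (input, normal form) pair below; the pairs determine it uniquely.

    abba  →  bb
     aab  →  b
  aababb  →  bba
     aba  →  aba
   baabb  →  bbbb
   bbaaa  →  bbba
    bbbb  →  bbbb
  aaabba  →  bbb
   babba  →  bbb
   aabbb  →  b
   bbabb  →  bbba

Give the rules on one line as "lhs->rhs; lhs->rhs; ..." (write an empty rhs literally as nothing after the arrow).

aa->b; aab->aa; abb->ba; baa->bb

  | abba => baa => bb
  | aab => aa => b
  | aababb => aaabb => babb => bba
  | aba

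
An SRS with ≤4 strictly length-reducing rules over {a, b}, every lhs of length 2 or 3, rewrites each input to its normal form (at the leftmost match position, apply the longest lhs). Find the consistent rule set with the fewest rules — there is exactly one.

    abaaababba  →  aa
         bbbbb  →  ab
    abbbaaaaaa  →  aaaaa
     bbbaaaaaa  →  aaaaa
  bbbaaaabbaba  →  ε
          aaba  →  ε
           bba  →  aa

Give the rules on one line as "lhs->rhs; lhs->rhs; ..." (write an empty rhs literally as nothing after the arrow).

  | abaaababba => aababba => ababba => bba => aa
  | bbbbb => abbb => aab => ab
  | abbbaaaaaa => aabaaaaaa => abaaaaaa => aaaaa
  | bbbaaaaaa => abaaaaaa => aaaaa

aab->ab; aba->; bb->a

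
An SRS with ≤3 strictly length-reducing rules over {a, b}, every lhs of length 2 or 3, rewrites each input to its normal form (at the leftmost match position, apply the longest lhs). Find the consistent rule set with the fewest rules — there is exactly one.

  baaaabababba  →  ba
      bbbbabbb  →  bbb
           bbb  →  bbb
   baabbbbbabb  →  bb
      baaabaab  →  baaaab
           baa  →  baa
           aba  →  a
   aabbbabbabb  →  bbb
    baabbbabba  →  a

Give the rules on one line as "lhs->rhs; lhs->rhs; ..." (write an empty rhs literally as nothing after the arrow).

  | baaaabababba => baaaababba => baaaabba => baaabba => baabba => babba => bbba => ba
  | bbbbabbb => bbabbb => abbb => bbb
  | bbb
  | baabbbbbabb => babbbbbabb => bbbbbbabb => bbbbabb => bbabb => abb => bb

aba->a; abb->bb; bba->a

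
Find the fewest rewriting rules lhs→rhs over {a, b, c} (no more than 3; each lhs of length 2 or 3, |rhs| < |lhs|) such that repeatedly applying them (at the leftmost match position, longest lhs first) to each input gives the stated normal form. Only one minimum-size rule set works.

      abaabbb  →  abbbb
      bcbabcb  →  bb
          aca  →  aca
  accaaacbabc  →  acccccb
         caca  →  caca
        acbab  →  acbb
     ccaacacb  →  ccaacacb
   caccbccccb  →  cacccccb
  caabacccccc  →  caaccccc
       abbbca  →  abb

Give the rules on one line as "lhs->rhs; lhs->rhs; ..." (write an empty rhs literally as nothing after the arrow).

  | abaabbb => ababbb => abbbb
  | bcbabcb => babcb => bbcb => bb
  | aca
  | accaaacbabc => acccccbabc => acccccbbc => acccccb

aaa->cc; ba->b; bc->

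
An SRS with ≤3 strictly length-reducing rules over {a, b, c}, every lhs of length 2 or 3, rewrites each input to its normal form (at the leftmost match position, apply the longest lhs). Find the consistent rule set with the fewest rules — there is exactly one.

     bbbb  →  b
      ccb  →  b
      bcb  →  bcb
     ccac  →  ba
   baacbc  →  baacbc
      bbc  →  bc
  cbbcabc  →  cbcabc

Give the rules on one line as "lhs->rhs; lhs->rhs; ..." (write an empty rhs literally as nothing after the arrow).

  | bbbb => bbb => bb => b
  | ccb => bb => b
  | bcb
  | ccac => bac => ba

bac->ba; bb->b; cc->b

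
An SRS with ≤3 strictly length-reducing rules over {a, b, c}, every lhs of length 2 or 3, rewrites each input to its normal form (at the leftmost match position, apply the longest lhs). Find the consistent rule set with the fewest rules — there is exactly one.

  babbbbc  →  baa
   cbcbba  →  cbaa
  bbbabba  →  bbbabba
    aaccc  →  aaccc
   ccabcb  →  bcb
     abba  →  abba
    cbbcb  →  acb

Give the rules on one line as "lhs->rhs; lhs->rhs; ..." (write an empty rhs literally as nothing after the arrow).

  | babbbbc => babbcb => bacbb => baa
  | cbcbba => cbaa
  | bbbabba
  | aaccc

bbc->cb; cbb->a; cca->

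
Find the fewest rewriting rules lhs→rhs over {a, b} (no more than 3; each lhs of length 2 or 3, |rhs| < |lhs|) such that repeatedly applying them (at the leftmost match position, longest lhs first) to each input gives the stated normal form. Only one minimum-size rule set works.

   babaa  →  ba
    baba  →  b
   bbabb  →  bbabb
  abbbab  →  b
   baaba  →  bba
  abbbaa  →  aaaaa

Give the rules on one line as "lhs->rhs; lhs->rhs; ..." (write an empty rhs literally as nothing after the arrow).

aab->b; aba->; bbb->aa

  | babaa => ba
  | baba => b
  | bbabb
  | abbbab => aaaab => aab => b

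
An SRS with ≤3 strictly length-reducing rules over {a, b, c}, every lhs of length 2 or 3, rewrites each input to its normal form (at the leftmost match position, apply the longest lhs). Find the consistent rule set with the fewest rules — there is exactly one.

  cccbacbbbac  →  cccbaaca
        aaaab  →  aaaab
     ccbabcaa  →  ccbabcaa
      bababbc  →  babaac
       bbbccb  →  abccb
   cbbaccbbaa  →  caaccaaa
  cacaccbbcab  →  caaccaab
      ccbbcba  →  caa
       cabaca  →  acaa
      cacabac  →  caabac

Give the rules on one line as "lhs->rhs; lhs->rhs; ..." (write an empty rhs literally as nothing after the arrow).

bb->a; cab->ac; cac->ca

  | cccbacbbbac => cccbacabac => cccbaacac => cccbaaca
  | aaaab
  | ccbabcaa
  | bababbc => babaac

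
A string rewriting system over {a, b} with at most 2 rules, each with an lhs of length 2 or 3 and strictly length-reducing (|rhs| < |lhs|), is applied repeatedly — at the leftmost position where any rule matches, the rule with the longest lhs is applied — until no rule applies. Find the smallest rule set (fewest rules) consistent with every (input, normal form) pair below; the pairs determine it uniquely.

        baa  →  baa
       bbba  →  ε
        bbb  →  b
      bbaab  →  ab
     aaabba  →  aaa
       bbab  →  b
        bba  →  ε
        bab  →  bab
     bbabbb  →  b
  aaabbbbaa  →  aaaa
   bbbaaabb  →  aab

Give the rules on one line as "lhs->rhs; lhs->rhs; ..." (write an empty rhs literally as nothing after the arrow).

bb->b; bba->

  | baa
  | bbba => bba => ε
  | bbb => bb => b
  | bbaab => ab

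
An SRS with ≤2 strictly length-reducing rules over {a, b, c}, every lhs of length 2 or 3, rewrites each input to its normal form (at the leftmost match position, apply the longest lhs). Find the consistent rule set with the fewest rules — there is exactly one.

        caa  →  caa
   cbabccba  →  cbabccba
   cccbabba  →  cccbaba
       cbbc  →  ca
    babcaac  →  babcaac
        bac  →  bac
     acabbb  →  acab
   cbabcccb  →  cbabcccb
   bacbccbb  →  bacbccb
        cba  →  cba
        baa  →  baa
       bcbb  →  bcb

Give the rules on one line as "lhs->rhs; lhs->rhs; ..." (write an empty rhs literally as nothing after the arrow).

  | caa
  | cbabccba
  | cccbabba => cccbaba
  | cbbc => ca

bb->b; bbc->a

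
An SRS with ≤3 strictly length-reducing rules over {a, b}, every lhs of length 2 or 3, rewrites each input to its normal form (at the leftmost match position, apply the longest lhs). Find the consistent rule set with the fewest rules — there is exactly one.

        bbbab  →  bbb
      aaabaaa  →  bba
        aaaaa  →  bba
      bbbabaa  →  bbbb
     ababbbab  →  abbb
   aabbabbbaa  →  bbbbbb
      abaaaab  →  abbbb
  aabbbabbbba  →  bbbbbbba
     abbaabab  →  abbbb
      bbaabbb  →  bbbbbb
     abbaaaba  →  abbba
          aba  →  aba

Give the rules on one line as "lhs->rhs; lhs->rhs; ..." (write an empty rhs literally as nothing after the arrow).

  | bbbab => bbb
  | aaabaaa => babaaa => baaa => bba
  | aaaaa => baaa => bba
  | bbbabaa => bbbaa => bbbb

aa->b; bab->b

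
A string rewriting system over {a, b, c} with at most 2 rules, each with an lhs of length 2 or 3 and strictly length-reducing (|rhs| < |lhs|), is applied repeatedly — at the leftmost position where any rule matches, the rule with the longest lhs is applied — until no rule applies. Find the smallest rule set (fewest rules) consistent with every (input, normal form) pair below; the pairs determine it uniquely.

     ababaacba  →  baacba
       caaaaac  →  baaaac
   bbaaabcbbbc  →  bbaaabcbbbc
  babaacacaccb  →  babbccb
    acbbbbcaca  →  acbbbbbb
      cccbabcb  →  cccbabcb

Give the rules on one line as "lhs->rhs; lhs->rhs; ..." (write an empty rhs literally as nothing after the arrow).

  | ababaacba => baacba
  | caaaaac => baaaac
  | bbaaabcbbbc
  | babaacacaccb => bacacaccb => babcaccb => babbccb

aba->; ca->b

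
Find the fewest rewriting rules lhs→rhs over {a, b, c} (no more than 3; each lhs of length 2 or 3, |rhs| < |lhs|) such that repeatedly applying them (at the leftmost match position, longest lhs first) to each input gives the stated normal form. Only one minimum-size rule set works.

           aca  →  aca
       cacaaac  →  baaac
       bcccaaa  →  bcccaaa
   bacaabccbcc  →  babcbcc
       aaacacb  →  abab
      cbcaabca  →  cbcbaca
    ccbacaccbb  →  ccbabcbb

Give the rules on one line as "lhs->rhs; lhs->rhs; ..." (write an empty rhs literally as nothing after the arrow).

  | aca
  | cacaaac => baaac
  | bcccaaa
  | bacaabccbcc => bacbaccbcc => bacaccbcc => babcbcc

aab->ba; acb->ac; cac->b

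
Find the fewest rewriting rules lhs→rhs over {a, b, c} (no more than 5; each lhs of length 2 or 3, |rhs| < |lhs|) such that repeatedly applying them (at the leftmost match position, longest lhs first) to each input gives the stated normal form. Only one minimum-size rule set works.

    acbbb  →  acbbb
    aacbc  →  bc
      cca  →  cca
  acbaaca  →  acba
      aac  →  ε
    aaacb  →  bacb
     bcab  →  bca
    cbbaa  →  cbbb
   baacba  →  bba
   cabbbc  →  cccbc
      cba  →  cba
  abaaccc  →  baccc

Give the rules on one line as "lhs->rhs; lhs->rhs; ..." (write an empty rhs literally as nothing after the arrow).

  | acbbb
  | aacbc => bc
  | cca
  | acbaaca => acba

aa->b; aac->; ab->a; abb->cc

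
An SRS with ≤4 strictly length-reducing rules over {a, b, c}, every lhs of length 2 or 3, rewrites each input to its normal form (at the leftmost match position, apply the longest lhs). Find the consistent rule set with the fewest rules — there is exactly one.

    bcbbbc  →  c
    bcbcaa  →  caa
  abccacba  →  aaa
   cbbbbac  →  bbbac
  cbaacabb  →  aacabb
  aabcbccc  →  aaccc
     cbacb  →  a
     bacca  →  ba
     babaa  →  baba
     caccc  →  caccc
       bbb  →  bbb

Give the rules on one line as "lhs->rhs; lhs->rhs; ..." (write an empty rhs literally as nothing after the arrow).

  | bcbbbc => cbbbc => bbc => bc => c
  | bcbcaa => cbcaa => caa
  | abccacba => accacba => aacba => aaa
  | cbbbbac => bbbac

baa->ba; bc->c; cb->; cca->a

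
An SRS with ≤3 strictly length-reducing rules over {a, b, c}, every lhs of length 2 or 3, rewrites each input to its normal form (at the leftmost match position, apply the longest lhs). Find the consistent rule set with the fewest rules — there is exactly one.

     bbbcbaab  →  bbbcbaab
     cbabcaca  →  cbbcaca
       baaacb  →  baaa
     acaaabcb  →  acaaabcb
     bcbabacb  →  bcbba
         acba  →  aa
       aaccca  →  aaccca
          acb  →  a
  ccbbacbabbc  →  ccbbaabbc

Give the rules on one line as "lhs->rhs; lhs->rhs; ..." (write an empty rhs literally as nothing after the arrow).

acb->a; bab->bb

  | bbbcbaab
  | cbabcaca => cbbcaca
  | baaacb => baaa
  | acaaabcb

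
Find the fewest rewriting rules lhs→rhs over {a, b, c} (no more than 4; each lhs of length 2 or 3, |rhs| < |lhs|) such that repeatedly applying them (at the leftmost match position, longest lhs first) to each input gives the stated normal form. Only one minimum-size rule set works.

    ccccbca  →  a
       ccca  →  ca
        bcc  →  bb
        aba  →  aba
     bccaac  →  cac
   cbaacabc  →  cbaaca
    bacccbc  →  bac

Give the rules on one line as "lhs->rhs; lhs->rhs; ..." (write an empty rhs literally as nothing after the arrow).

  | ccccbca => ccbca => bca => a
  | ccca => ca
  | bcc => bb
  | aba

bba->c; bc->; bcc->bb; cc->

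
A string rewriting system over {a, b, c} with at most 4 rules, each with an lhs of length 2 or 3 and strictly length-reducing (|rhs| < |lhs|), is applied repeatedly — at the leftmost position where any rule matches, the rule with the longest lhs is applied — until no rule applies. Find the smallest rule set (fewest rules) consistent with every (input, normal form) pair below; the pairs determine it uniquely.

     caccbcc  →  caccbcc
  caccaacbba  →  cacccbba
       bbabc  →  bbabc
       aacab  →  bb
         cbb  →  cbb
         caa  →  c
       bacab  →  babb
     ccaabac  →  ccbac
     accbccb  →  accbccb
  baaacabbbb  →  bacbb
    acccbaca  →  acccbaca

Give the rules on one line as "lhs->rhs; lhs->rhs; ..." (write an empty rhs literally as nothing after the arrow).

  | caccbcc
  | caccaacbba => cacccbba
  | bbabc
  | aacab => cab => bb

aa->; bbb->c; cab->bb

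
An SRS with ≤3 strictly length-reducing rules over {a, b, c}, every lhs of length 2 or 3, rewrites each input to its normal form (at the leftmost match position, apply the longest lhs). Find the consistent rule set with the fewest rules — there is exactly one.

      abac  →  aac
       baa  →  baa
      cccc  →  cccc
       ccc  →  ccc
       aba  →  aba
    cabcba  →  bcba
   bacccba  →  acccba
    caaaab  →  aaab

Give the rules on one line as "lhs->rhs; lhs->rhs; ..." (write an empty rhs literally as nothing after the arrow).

bac->ac; ca->

  | abac => aac
  | baa
  | cccc
  | ccc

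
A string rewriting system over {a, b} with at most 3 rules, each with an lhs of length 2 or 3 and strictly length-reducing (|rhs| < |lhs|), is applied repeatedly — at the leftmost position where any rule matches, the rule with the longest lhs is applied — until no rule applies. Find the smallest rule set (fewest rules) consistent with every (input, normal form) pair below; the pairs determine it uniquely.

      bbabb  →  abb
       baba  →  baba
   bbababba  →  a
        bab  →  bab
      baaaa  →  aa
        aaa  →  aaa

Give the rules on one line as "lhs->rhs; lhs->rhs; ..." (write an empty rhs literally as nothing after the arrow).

baa->; bba->a

  | bbabb => abb
  | baba
  | bbababba => ababba => abaa => a
  | bab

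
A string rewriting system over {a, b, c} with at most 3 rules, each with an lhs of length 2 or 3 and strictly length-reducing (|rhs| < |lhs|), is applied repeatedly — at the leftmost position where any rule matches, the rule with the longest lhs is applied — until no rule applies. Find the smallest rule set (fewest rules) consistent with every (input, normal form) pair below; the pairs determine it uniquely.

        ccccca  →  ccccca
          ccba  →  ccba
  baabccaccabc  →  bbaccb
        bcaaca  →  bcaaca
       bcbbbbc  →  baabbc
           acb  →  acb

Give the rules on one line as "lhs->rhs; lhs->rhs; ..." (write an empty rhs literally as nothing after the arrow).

abc->b; cbb->aa

  | ccccca
  | ccba
  | baabccaccabc => babcaccabc => bbaccabc => bbaccb
  | bcaaca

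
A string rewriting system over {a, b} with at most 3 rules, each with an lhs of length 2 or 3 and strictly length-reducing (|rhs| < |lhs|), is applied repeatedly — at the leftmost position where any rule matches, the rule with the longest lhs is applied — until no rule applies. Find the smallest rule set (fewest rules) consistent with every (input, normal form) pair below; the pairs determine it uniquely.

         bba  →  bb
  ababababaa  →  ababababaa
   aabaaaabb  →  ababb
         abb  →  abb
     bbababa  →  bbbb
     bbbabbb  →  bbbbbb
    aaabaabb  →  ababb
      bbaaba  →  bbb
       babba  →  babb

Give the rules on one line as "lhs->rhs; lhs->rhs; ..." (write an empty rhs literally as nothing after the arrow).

aab->ab; bba->bb

  | bba => bb
  | ababababaa
  | aabaaaabb => abaaaabb => abaaabb => abaabb => ababb
  | abb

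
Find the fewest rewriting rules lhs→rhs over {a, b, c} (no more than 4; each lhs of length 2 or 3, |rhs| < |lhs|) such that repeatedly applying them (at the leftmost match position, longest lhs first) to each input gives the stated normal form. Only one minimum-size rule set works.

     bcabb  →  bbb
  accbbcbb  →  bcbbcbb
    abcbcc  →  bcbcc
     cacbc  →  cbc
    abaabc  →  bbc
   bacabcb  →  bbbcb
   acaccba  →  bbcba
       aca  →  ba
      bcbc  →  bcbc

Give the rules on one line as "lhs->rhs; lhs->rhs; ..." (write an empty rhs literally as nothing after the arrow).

ab->b; ac->b; ca->

  | bcabb => bbb
  | accbbcbb => bcbbcbb
  | abcbcc => bcbcc
  | cacbc => cbc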